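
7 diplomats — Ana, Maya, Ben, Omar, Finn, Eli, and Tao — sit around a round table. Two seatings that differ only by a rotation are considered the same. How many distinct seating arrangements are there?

720

Seat Ana anywhere (absorbing the rotational symmetry), then permute the other 6: (6)! = 720.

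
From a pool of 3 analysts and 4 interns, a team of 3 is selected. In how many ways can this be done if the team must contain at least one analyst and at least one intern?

30

Unrestricted: C(7,3) = 35 ways to pick any 3 of the 7.
Selections missing a whole group: no analysts → C(4,3) = 4; no interns → C(3,3) = 1.
Both groups omitted at once is impossible, so 35 − 5 = 30.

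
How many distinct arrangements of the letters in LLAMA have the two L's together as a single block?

12

Treat the 2 copies of L as a single block. The multiset to arrange is then {LL, A, A, M}, 4 items in all.
That gives (4)!/(2!) = 12 arrangements.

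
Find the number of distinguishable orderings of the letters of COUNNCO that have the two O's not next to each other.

450

Total arrangements of COUNNCO: 7!/(2!·2!·2!) = 630.
If the two O's are adjacent, glue them into one block, leaving 6 items to arrange: (6)!/(2!·2!) = 180 ways.
Subtracting, 630 − 180 = 450 arrangements keep the O's apart.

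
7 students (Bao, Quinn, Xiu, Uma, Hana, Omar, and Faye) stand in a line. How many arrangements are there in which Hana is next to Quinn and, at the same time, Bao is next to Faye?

480

Treat {Hana,Quinn} as one block (2 orders) and {Bao,Faye} as another (2 orders).
That leaves 5 units to arrange: 2 × 2 × 5! = 4 × 120 = 480.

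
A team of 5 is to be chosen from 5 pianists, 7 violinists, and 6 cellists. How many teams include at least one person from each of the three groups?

6055

Unrestricted: C(18,5) = 8568 ways to pick any 5 of the 18.
Selections missing a whole group: no pianists → C(13,5) = 1287; no violinists → C(11,5) = 462; no cellists → C(12,5) = 792.
Add back selections omitting two groups (i.e. drawn from a single group): C(5,5) + C(7,5) + C(6,5) = 28.
By inclusion–exclusion: 8568 − 2541 + 28 = 6055.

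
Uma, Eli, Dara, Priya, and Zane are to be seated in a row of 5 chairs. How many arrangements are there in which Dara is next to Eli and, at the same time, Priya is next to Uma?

Treat {Dara,Eli} as one block (2 orders) and {Priya,Uma} as another (2 orders).
That leaves 3 units to arrange: 2 × 2 × 3! = 4 × 6 = 24.

24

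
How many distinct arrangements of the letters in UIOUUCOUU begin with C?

Fix C in the first position and arrange the remaining 8 letters.
Those 8 letters have O appearing twice and U appearing 5 times, giving (8)!/(5!·2!) = 168.

168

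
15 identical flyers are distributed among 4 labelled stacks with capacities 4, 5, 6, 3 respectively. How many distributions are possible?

Without the upper bounds there are C(18,3) = 816 ways to split 15 among 4 stacks.
Subtract solutions that violate a single cap (substitute x_i' = x_i − (cap_i+1)): x_1 ≥ 5 gives C(13,3) = 286; x_2 ≥ 6 gives C(12,3) = 220; x_3 ≥ 7 gives C(11,3) = 165; x_4 ≥ 4 gives C(14,3) = 364. Together 1035.
Add back pairs where two caps are both exceeded: 35 + 20 + 84 + 10 + 56 + 35 = 240.
Subtract triples: 0 + 1 + 0 + 0 = 1.
By inclusion–exclusion the count is 816 − 1035 + 240 − 1 = 20.

20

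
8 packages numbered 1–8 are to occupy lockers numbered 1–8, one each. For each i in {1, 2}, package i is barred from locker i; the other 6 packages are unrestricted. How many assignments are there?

Let Aᵢ (for i ∈ {1, 2}) be the placements that put package i in its forbidden locker. Any j of these fix j positions, leaving (8−j)! ways to fill the rest, and there are C(2,j) ways to pick which j.
By inclusion–exclusion, the number of valid placements is Σ_{j=0}^{2} (−1)^j C(2,j)·(8−j)!.
Computing: 40320 − 10080 + 720 = 30960.

30960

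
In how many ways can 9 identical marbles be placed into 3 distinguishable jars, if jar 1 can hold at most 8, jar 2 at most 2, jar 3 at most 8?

25

Without the upper bounds there are C(11,2) = 55 ways to split 9 among 3 jars.
Subtract solutions that violate a single cap (substitute x_i' = x_i − (cap_i+1)): x_1 ≥ 9 gives C(2,2) = 1; x_2 ≥ 3 gives C(8,2) = 28; x_3 ≥ 9 gives C(2,2) = 1. Together 30.
No two caps can be exceeded simultaneously, so the pair terms are all 0.
By inclusion–exclusion the count is 55 − 30 + 0 = 25.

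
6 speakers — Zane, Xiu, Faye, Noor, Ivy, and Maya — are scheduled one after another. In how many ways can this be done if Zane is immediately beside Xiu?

Glue Zane and Xiu into one block (2 internal orders), leaving 5 units to arrange in a row.
That gives 2 × 5! = 2 × 120 = 240.

240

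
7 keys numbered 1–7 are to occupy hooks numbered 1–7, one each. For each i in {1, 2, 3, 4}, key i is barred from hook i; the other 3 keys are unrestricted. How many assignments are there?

Let Aᵢ (for 1 ≤ i ≤ 4) be the placements that put key i in its forbidden hook. Any j of these fix j positions, leaving (7−j)! ways to fill the rest, and there are C(4,j) ways to pick which j.
By inclusion–exclusion, the number of valid placements is Σ_{j=0}^{4} (−1)^j C(4,j)·(7−j)!.
Computing: 5040 − 2880 + 720 − 96 + 6 = 2790.

2790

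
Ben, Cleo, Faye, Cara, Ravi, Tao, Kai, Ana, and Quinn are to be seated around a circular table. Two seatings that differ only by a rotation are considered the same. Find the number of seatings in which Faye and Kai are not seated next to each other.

30240

Without the restriction there are (8)! = 40320 seatings.
Those with Faye next to Kai: fuse the pair into one unit and seat 8 units around a circle — 2·(7)! = 10080.
Subtracting, 40320 − 10080 = 30240.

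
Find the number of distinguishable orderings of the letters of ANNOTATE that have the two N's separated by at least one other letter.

There are 8!/(2!·2!·2!) = 5040 arrangements of ANNOTATE in total.
Arrangements with the N's together: treat NN as one letter, giving (7)!/(2!·2!) = 1260.
Hence 5040 − 1260 = 3780.

3780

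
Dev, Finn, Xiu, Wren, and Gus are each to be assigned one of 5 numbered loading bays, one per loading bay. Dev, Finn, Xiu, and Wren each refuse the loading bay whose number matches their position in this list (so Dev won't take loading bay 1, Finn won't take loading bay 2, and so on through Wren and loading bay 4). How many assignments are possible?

Let Aᵢ (for 1 ≤ i ≤ 4) be the placements that put person i in their forbidden loading bay. Any j of these fix j positions, leaving (5−j)! ways to fill the rest, and there are C(4,j) ways to pick which j.
By inclusion–exclusion, the number of valid placements is Σ_{j=0}^{4} (−1)^j C(4,j)·(5−j)!.
Computing: 120 − 96 + 36 − 8 + 1 = 53.

53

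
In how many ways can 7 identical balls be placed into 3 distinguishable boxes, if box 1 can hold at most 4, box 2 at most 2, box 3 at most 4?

By stars and bars, unrestricted non-negative solutions to x_1+…+x_3 = 7 number C(7+2,2) = 36.
Subtract solutions that violate a single cap (substitute x_i' = x_i − (cap_i+1)): x_1 ≥ 5 gives C(4,2) = 6; x_2 ≥ 3 gives C(6,2) = 15; x_3 ≥ 5 gives C(4,2) = 6. Together 27.
No two caps can be exceeded simultaneously, so the pair terms are all 0.
By inclusion–exclusion the count is 36 − 27 + 0 = 9.

9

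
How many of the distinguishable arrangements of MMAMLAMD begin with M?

With the first slot taken by M, it remains to arrange the other 7 letters (MAMLAMD).
Those 7 letters have A appearing twice and M appearing 3 times, giving (7)!/(3!·2!) = 420.

420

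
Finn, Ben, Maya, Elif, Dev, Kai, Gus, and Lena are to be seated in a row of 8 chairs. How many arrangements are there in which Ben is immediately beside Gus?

Treat {Ben, Gus} as a single unit. There are 7 units to order, and the pair itself can be ordered 2 ways.
That gives 2 × 7! = 2 × 5040 = 10080.

10080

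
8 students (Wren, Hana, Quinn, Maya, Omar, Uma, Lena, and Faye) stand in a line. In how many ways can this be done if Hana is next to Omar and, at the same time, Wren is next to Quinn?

Treat {Hana,Omar} as one block (2 orders) and {Wren,Quinn} as another (2 orders).
That leaves 6 units to arrange: 2 × 2 × 6! = 4 × 720 = 2880.

2880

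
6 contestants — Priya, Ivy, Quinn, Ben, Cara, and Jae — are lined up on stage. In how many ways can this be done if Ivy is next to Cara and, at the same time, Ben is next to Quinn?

96

Treat {Ivy,Cara} as one block (2 orders) and {Ben,Quinn} as another (2 orders).
That leaves 4 units to arrange: 2 × 2 × 4! = 4 × 24 = 96.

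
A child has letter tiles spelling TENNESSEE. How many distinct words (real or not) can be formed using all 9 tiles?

The 9 letters of TENNESSEE have repeats: E appearing 4 times, N appearing twice, and S appearing twice.
The number of distinct arrangements is 9!/(4!·2!·2!) = 362880/96 = 3780.

3780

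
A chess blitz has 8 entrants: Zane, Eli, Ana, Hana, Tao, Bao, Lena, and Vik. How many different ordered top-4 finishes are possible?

1680

This is an ordered selection of 4 from 8: P(8,4).
That gives 8 × 7 × 6 × 5 = 1680.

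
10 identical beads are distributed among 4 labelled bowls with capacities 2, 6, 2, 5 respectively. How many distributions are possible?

36

By stars and bars, unrestricted non-negative solutions to x_1+…+x_4 = 10 number C(10+3,3) = 286.
Subtract solutions that violate a single cap (substitute x_i' = x_i − (cap_i+1)): x_1 ≥ 3 gives C(10,3) = 120; x_2 ≥ 7 gives C(6,3) = 20; x_3 ≥ 3 gives C(10,3) = 120; x_4 ≥ 6 gives C(7,3) = 35. Together 295.
Add back pairs where two caps are both exceeded: 1 + 35 + 4 + 1 + 0 + 4 = 45.
By inclusion–exclusion the count is 286 − 295 + 45 = 36.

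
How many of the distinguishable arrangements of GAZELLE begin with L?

360

With the first slot taken by L, it remains to arrange the other 6 letters (GAZELE).
Those 6 letters have E appearing twice, giving (6)!/(2!) = 360.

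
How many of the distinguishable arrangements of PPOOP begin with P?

Fix P in the first position and arrange the remaining 4 letters.
Those 4 letters have O appearing twice and P appearing twice, giving (4)!/(2!·2!) = 6.

6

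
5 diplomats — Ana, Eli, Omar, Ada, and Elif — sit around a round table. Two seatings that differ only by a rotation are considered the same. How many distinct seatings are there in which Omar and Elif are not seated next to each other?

All circular seatings of 5 people number (4)! = 24.
Those with Omar next to Elif: fuse the pair into one unit and seat 4 units around a circle — 2·(3)! = 12.
Subtracting, 24 − 12 = 12.

12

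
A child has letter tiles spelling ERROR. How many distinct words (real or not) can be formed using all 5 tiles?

Letter multiplicities in ERROR: E×1, O×1, R×3.
The number of distinct arrangements is 5!/(3!) = 120/6 = 20.

20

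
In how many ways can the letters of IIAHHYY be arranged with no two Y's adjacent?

Total arrangements of IIAHHYY: 7!/(2!·2!·2!) = 630.
Arrangements with the Y's together: treat YY as one letter, giving (6)!/(2!·2!) = 180.
Subtracting, 630 − 180 = 450 arrangements keep the Y's apart.

450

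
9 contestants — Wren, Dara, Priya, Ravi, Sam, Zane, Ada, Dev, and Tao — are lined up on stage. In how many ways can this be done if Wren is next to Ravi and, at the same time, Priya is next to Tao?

Treat {Wren,Ravi} as one block (2 orders) and {Priya,Tao} as another (2 orders).
That leaves 7 units to arrange: 2 × 2 × 7! = 4 × 5040 = 20160.

20160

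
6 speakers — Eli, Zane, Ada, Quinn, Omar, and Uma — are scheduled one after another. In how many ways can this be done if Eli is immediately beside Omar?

Place the 4 others and the Eli-Omar pair as 5 objects in a line; the pair has 2 internal arrangements.
So the count is 2·(5)! = 240.

240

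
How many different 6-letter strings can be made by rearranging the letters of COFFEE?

180

The 6 letters of COFFEE have repeats: E appearing twice and F appearing twice.
So there are 6! / (2!·2!) = 180 distinguishable arrangements.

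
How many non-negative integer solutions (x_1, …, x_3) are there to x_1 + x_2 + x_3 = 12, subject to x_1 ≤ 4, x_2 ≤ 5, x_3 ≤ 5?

Without the upper bounds there are C(14,2) = 91 ways to split 12 among 3 variables.
Subtract solutions that violate a single cap (substitute x_i' = x_i − (cap_i+1)): x_1 ≥ 5 gives C(9,2) = 36; x_2 ≥ 6 gives C(8,2) = 28; x_3 ≥ 6 gives C(8,2) = 28. Together 92.
Add back pairs where two caps are both exceeded: 3 + 3 + 1 = 7.
By inclusion–exclusion the count is 91 − 92 + 7 = 6.

6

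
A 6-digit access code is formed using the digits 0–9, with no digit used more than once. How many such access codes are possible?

Choose and order 6 of the 10 symbols: the first digit has 10 options, the next 9, and so on down to 5.
10 × 9 × 8 × 7 × 6 × 5 = 151200.

151200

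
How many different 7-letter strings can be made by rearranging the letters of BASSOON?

1260

BASSOON has 7 letters with O appearing twice and S appearing twice.
The number of distinct arrangements is 7!/(2!·2!) = 5040/4 = 1260.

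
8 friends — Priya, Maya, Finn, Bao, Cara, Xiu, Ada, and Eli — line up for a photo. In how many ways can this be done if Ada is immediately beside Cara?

Treat {Ada, Cara} as a single unit. There are 7 units to order, and the pair itself can be ordered 2 ways.
That gives 2 × 7! = 2 × 5040 = 10080.

10080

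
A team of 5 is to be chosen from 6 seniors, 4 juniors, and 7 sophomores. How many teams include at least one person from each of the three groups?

4214

Unrestricted: C(17,5) = 6188 ways to pick any 5 of the 17.
Subtract selections that omit an entire group: no seniors → C(11,5) = 462; no juniors → C(13,5) = 1287; no sophomores → C(10,5) = 252.
Add back selections omitting two groups (i.e. drawn from a single group): C(6,5) + C(4,5) + C(7,5) = 27.
By inclusion–exclusion: 6188 − 2001 + 27 = 4214.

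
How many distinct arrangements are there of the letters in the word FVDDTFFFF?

Letter multiplicities in FVDDTFFFF: D×2, F×5, T×1, V×1.
The number of distinct arrangements is 9!/(5!·2!) = 362880/240 = 1512.

1512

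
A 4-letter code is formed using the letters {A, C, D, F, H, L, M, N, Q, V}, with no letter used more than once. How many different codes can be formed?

With no repetition, fill the 4 letters in order: 10 choices, then 9, down to 7.
10 × 9 × 8 × 7 = 5040.

5040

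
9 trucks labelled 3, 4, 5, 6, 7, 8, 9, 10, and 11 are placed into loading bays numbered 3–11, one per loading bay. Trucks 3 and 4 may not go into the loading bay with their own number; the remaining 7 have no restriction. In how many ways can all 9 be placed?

Let Aᵢ (for i ∈ {3, 4}) be the placements that put truck i in its forbidden loading bay. Any j of these fix j positions, leaving (9−j)! ways to fill the rest, and there are C(2,j) ways to pick which j.
By inclusion–exclusion, the number of valid placements is Σ_{j=0}^{2} (−1)^j C(2,j)·(9−j)!.
Computing: 362880 − 80640 + 5040 = 287280.

287280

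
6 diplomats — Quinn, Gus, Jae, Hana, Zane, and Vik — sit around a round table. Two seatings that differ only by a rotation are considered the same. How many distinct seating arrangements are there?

Seat Quinn anywhere (absorbing the rotational symmetry), then permute the other 5: (5)! = 120.

120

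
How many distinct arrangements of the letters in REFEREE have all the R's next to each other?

Treat the 2 copies of R as a single block. The multiset to arrange is then {RR, E, E, E, E, F}, 6 items in all.
That gives (6)!/(4!) = 30 arrangements.

30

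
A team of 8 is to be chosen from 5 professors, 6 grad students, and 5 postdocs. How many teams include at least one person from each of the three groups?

Total 8-person selections from all 16: C(16,8) = 12870.
Subtract selections that omit an entire group: no professors → C(11,8) = 165; no grad students → C(10,8) = 45; no postdocs → C(11,8) = 165.
Add back selections omitting two groups (i.e. drawn from a single group): C(5,8) + C(6,8) + C(5,8) = 0.
By inclusion–exclusion: 12870 − 375 + 0 = 12495.

12495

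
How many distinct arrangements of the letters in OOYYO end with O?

With the last slot taken by O, it remains to arrange the other 4 letters (OYYO).
Those 4 letters have O appearing twice and Y appearing twice, giving (4)!/(2!·2!) = 6.

6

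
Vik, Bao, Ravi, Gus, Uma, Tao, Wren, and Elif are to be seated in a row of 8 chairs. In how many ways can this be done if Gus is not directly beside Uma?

Of the 8! = 40320 arrangements, those with Gus and Uma adjacent number 2 × 7! = 10080 (treat the pair as a block with 2 internal orders).
Complementary counting: 40320 − 10080 = 30240.

30240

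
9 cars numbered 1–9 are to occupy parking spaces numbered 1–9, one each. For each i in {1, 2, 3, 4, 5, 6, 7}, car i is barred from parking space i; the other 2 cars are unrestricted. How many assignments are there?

165016

Let Aᵢ (for 1 ≤ i ≤ 7) be the placements that put car i in its forbidden parking space. Any j of these fix j positions, leaving (9−j)! ways to fill the rest, and there are C(7,j) ways to pick which j.
By inclusion–exclusion, the number of valid placements is Σ_{j=0}^{7} (−1)^j C(7,j)·(9−j)!.
Computing: 362880 − 282240 + 105840 − 25200 + 4200 − 504 + 42 − 2 = 165016.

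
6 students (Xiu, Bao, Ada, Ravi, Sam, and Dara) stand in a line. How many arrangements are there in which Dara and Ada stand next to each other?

240

Glue Dara and Ada into one block (2 internal orders), leaving 5 units to arrange in a row.
So the count is 2·(5)! = 240.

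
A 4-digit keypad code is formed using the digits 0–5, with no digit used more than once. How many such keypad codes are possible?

With no repetition, fill the 4 digits in order: 6 choices, then 5, down to 3.
6 × 5 × 4 × 3 = 360.

360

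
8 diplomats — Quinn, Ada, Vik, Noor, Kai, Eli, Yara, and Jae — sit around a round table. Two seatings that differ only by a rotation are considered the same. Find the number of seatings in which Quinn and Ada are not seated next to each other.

3600

Without the restriction there are (7)! = 5040 seatings.
Seatings with Quinn beside Ada: treat them as a block with 2 internal orders, giving 2 × (6)! = 1440.
Subtracting, 5040 − 1440 = 3600.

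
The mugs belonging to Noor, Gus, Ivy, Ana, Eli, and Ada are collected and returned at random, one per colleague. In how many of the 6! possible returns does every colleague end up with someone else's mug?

Count assignments avoiding every fixed point. For any j of the 6 colleagues fixed to their own mug, the other 6−j can be arranged in (6−j)! ways.
By inclusion–exclusion this is Σ_{j=0}^{6} (−1)^j C(6,j)·(6−j)!.
Computing: 720 − 720 + 360 − 120 + 30 − 6 + 1 = 265.

265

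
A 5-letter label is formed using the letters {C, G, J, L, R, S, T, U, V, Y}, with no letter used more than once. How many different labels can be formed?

30240

Choose and order 5 of the 10 symbols: the first letter has 10 options, the next 9, and so on down to 6.
That product is 10 × 9 × 8 × 7 × 6 = 30240.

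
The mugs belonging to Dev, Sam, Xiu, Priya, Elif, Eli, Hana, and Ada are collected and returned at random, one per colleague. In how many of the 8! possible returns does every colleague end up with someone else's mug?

Count assignments avoiding every fixed point. For any j of the 8 colleagues fixed to their own mug, the other 8−j can be arranged in (8−j)! ways.
By inclusion–exclusion this is Σ_{j=0}^{8} (−1)^j C(8,j)·(8−j)!.
Computing: 40320 − 40320 + 20160 − 6720 + 1680 − 336 + 56 − 8 + 1 = 14833.

14833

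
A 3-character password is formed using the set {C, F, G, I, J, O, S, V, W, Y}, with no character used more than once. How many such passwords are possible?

This is a permutation of 3 out of 10: P(10,3) = 10!/7!.
10 × 9 × 8 = 720.

720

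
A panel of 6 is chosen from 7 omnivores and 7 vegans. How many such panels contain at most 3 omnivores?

Split by how many omnivores are chosen (0 through 3).
Sum: C(7,0)·C(7,6) + C(7,1)·C(7,5) + C(7,2)·C(7,4) + C(7,3)·C(7,3) = 7 + 147 + 735 + 1225 = 2114.

2114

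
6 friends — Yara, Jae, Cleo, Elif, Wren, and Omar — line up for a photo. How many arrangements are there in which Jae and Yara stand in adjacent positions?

Place the 4 others and the Jae-Yara pair as 5 objects in a line; the pair has 2 internal arrangements.
That gives 2 × 5! = 2 × 120 = 240.

240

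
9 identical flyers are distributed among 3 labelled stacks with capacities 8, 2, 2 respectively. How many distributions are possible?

8

By stars and bars, unrestricted non-negative solutions to x_1+…+x_3 = 9 number C(9+2,2) = 55.
Subtract solutions that violate a single cap (substitute x_i' = x_i − (cap_i+1)): x_1 ≥ 9 gives C(2,2) = 1; x_2 ≥ 3 gives C(8,2) = 28; x_3 ≥ 3 gives C(8,2) = 28. Together 57.
Add back pairs where two caps are both exceeded: 0 + 0 + 10 = 10.
By inclusion–exclusion the count is 55 − 57 + 10 = 8.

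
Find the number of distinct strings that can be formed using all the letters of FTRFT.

Letter multiplicities in FTRFT: F×2, R×1, T×2.
Dividing 5! = 120 by 2!·2! = 4 for the repeated letters gives 30.

30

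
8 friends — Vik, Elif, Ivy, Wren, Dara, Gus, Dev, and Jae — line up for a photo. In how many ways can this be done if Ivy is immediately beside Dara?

Glue Ivy and Dara into one block (2 internal orders), leaving 7 units to arrange in a row.
That gives 2 × 7! = 2 × 5040 = 10080.

10080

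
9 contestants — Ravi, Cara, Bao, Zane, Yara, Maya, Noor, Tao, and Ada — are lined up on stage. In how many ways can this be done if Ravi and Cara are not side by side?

282240

There are 9! = 362880 arrangements in all. If Ravi and Cara are adjacent, merging them into one block gives 2·(8)! = 80640 arrangements.
So 362880 − 80640 = 282240 arrangements keep them apart.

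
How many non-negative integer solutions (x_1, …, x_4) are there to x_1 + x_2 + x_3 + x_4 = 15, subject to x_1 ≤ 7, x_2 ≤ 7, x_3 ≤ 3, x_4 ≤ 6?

124

By stars and bars, unrestricted non-negative solutions to x_1+…+x_4 = 15 number C(15+3,3) = 816.
Subtract solutions that violate a single cap (substitute x_i' = x_i − (cap_i+1)): x_1 ≥ 8 gives C(10,3) = 120; x_2 ≥ 8 gives C(10,3) = 120; x_3 ≥ 4 gives C(14,3) = 364; x_4 ≥ 7 gives C(11,3) = 165. Together 769.
Add back pairs where two caps are both exceeded: 0 + 20 + 1 + 20 + 1 + 35 = 77.
By inclusion–exclusion the count is 816 − 769 + 77 = 124.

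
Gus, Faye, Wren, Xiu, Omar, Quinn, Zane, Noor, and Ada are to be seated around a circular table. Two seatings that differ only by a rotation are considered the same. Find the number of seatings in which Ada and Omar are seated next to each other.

10080

Treat {Ada, Omar} as one unit (2 internal orders) and seat the resulting 8 units around the table: (7)! circular arrangements.
So 2 × (7)! = 2 × 5040 = 10080.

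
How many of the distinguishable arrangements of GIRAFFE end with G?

360

With the last slot taken by G, it remains to arrange the other 6 letters (IRAFFE).
Those 6 letters have F appearing twice, giving (6)!/(2!) = 360.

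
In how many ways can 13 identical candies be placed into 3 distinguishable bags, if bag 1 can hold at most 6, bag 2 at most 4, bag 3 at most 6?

Without the upper bounds there are C(15,2) = 105 ways to split 13 among 3 bags.
Subtract solutions that violate a single cap (substitute x_i' = x_i − (cap_i+1)): x_1 ≥ 7 gives C(8,2) = 28; x_2 ≥ 5 gives C(10,2) = 45; x_3 ≥ 7 gives C(8,2) = 28. Together 101.
Add back pairs where two caps are both exceeded: 3 + 0 + 3 = 6.
By inclusion–exclusion the count is 105 − 101 + 6 = 10.

10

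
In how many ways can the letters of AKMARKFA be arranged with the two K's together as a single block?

840

Treat the 2 copies of K as a single block. The multiset to arrange is then {KK, A, A, A, F, M, R}, 7 items in all.
That gives (7)!/(3!) = 840 arrangements.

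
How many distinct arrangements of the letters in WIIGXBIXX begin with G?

1120

With the first slot taken by G, it remains to arrange the other 8 letters (WIIXBIXX).
Those 8 letters have I appearing 3 times and X appearing 3 times, giving (8)!/(3!·3!) = 1120.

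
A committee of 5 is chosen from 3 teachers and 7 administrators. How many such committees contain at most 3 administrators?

126

Split by how many administrators are chosen (0 through 3).
Sum: C(7,0)·C(3,5) + C(7,1)·C(3,4) + C(7,2)·C(3,3) + C(7,3)·C(3,2) = 0 + 0 + 21 + 105 = 126.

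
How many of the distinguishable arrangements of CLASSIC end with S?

Fix S in the last position and arrange the remaining 6 letters.
Those 6 letters have C appearing twice, giving (6)!/(2!) = 360.

360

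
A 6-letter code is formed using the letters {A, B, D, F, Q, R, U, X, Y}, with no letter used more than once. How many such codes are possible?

Choose and order 6 of the 9 symbols: the first letter has 9 options, the next 8, and so on down to 4.
That product is 9 × 8 × 7 × 6 × 5 × 4 = 60480.

60480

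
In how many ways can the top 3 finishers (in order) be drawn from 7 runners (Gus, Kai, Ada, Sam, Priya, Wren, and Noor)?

210

This is an ordered selection of 3 from 7: P(7,3).
That gives 7 × 6 × 5 = 210.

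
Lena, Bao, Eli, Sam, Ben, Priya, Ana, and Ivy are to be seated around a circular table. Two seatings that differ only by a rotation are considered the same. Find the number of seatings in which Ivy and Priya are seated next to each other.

Glue Ivy and Priya into a block (2 internal orders). Seating 7 units around a circle gives (6)! arrangements.
So 2 × (6)! = 2 × 720 = 1440.

1440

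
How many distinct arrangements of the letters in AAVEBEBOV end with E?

With the last slot taken by E, it remains to arrange the other 8 letters (AAVBEBOV).
Those 8 letters have A appearing twice, B appearing twice, and V appearing twice, giving (8)!/(2!·2!·2!) = 5040.

5040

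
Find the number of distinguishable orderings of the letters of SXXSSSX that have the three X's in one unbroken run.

Treat the 3 copies of X as a single block. The multiset to arrange is then {XXX, S, S, S, S}, 5 items in all.
That gives (5)!/(4!) = 5 arrangements.

5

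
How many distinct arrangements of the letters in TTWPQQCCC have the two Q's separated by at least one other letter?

Total arrangements of TTWPQQCCC: 9!/(3!·2!·2!) = 15120.
Arrangements with the Q's together: treat QQ as one letter, giving (8)!/(3!·2!) = 3360.
Subtracting, 15120 − 3360 = 11760 arrangements keep the Q's apart.

11760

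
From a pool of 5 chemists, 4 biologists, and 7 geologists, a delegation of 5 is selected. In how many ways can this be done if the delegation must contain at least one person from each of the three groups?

3010

Total 5-person selections from all 16: C(16,5) = 4368.
Subtract selections that omit an entire group: no chemists → C(11,5) = 462; no biologists → C(12,5) = 792; no geologists → C(9,5) = 126.
Add back selections omitting two groups (i.e. drawn from a single group): C(5,5) + C(4,5) + C(7,5) = 22.
By inclusion–exclusion: 4368 − 1380 + 22 = 3010.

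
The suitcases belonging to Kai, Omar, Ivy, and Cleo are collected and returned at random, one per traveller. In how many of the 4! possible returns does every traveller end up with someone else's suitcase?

Count assignments avoiding every fixed point. For any j of the 4 travellers fixed to their own suitcase, the other 4−j can be arranged in (4−j)! ways.
By inclusion–exclusion this is Σ_{j=0}^{4} (−1)^j C(4,j)·(4−j)!.
Computing: 24 − 24 + 12 − 4 + 1 = 9.

9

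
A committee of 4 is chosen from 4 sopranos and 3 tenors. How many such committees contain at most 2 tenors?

Split by how many tenors are chosen (0 through 2).
Sum: C(3,0)·C(4,4) + C(3,1)·C(4,3) + C(3,2)·C(4,2) = 1 + 12 + 18 = 31.

31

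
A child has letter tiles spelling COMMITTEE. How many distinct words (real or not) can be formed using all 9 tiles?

COMMITTEE has 9 letters with E appearing twice, M appearing twice, and T appearing twice.
Dividing 9! = 362880 by 2!·2!·2! = 8 for the repeated letters gives 45360.

45360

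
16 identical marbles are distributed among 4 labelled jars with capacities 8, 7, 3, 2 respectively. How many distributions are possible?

By stars and bars, unrestricted non-negative solutions to x_1+…+x_4 = 16 number C(16+3,3) = 969.
Subtract solutions that violate a single cap (substitute x_i' = x_i − (cap_i+1)): x_1 ≥ 9 gives C(10,3) = 120; x_2 ≥ 8 gives C(11,3) = 165; x_3 ≥ 4 gives C(15,3) = 455; x_4 ≥ 3 gives C(16,3) = 560. Together 1300.
Add back pairs where two caps are both exceeded: 0 + 20 + 35 + 35 + 56 + 220 = 366.
Subtract triples: 0 + 0 + 1 + 4 = 5.
By inclusion–exclusion the count is 969 − 1300 + 366 − 5 = 30.

30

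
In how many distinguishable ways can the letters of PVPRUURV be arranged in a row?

2520

Letter multiplicities in PVPRUURV: P×2, R×2, U×2, V×2.
Dividing 8! = 40320 by 2!·2!·2!·2! = 16 for the repeated letters gives 2520.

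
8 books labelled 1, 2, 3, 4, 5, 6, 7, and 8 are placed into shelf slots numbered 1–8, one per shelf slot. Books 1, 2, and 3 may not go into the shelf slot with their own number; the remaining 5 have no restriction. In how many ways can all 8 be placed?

Let Aᵢ (for i ∈ {1, 2, 3}) be the placements that put book i in its forbidden shelf slot. Any j of these fix j positions, leaving (8−j)! ways to fill the rest, and there are C(3,j) ways to pick which j.
By inclusion–exclusion, the number of valid placements is Σ_{j=0}^{3} (−1)^j C(3,j)·(8−j)!.
Computing: 40320 − 15120 + 2160 − 120 = 27240.

27240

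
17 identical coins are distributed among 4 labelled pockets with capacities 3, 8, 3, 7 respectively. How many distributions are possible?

Without the upper bounds there are C(20,3) = 1140 ways to split 17 among 4 pockets.
Subtract solutions that violate a single cap (substitute x_i' = x_i − (cap_i+1)): x_1 ≥ 4 gives C(16,3) = 560; x_2 ≥ 9 gives C(11,3) = 165; x_3 ≥ 4 gives C(16,3) = 560; x_4 ≥ 8 gives C(12,3) = 220. Together 1505.
Add back pairs where two caps are both exceeded: 35 + 220 + 56 + 35 + 1 + 56 = 403.
Subtract triples: 1 + 0 + 4 + 0 = 5.
By inclusion–exclusion the count is 1140 − 1505 + 403 − 5 = 33.

33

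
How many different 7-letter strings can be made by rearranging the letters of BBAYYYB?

Letter multiplicities in BBAYYYB: A×1, B×3, Y×3.
So there are 7! / (3!·3!) = 140 distinguishable arrangements.

140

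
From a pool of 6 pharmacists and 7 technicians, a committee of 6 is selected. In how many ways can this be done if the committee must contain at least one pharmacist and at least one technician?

1708

Unrestricted: C(13,6) = 1716 ways to pick any 6 of the 13.
Selections missing a whole group: no pharmacists → C(7,6) = 7; no technicians → C(6,6) = 1.
Both groups omitted at once is impossible, so 1716 − 8 = 1708.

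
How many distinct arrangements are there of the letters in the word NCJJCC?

60

NCJJCC has 6 letters with C appearing 3 times and J appearing twice.
So there are 6! / (3!·2!) = 60 distinguishable arrangements.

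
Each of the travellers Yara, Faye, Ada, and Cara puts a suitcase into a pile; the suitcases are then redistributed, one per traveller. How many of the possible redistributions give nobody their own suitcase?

9

This is the derangement count D_4: permutations of 4 items with no fixed point.
By inclusion–exclusion this is Σ_{j=0}^{4} (−1)^j C(4,j)·(4−j)!.
Computing: 24 − 24 + 12 − 4 + 1 = 9.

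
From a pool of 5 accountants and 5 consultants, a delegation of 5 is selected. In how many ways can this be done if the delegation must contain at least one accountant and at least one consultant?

250

Total 5-person selections from all 10: C(10,5) = 252.
Selections missing a whole group: no accountants → C(5,5) = 1; no consultants → C(5,5) = 1.
Both groups omitted at once is impossible, so 252 − 2 = 250.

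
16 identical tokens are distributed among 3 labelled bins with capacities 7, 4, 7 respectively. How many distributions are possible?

6

Without the upper bounds there are C(18,2) = 153 ways to split 16 among 3 bins.
Subtract solutions that violate a single cap (substitute x_i' = x_i − (cap_i+1)): x_1 ≥ 8 gives C(10,2) = 45; x_2 ≥ 5 gives C(13,2) = 78; x_3 ≥ 8 gives C(10,2) = 45. Together 168.
Add back pairs where two caps are both exceeded: 10 + 1 + 10 = 21.
By inclusion–exclusion the count is 153 − 168 + 21 = 6.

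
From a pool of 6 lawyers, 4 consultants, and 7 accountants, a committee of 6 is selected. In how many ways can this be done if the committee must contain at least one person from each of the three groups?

Unrestricted: C(17,6) = 12376 ways to pick any 6 of the 17.
Subtract selections that omit an entire group: no lawyers → C(11,6) = 462; no consultants → C(13,6) = 1716; no accountants → C(10,6) = 210.
Add back selections omitting two groups (i.e. drawn from a single group): C(6,6) + C(4,6) + C(7,6) = 8.
By inclusion–exclusion: 12376 − 2388 + 8 = 9996.

9996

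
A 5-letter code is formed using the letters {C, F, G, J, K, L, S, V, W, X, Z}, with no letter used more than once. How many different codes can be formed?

55440

Choose and order 5 of the 11 symbols: the first letter has 11 options, the next 10, and so on down to 7.
That product is 11 × 10 × 9 × 8 × 7 = 55440.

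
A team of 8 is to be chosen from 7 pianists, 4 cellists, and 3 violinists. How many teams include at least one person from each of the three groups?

Unrestricted: C(14,8) = 3003 ways to pick any 8 of the 14.
Selections missing a whole group: no pianists → C(7,8) = 0; no cellists → C(10,8) = 45; no violinists → C(11,8) = 165.
Add back selections omitting two groups (i.e. drawn from a single group): C(7,8) + C(4,8) + C(3,8) = 0.
By inclusion–exclusion: 3003 − 210 + 0 = 2793.

2793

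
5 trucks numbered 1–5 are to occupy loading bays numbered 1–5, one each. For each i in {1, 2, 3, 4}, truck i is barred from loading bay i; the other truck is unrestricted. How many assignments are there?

Let Aᵢ (for 1 ≤ i ≤ 4) be the placements that put truck i in its forbidden loading bay. Any j of these fix j positions, leaving (5−j)! ways to fill the rest, and there are C(4,j) ways to pick which j.
By inclusion–exclusion, the number of valid placements is Σ_{j=0}^{4} (−1)^j C(4,j)·(5−j)!.
Computing: 120 − 96 + 36 − 8 + 1 = 53.

53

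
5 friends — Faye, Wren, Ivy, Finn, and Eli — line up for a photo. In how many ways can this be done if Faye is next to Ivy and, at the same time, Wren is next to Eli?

24

Treat {Faye,Ivy} as one block (2 orders) and {Wren,Eli} as another (2 orders).
That leaves 3 units to arrange: 2 × 2 × 3! = 4 × 6 = 24.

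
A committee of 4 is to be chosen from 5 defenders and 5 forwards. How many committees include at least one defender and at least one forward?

Unrestricted: C(10,4) = 210 ways to pick any 4 of the 10.
Selections missing a whole group: no defenders → C(5,4) = 5; no forwards → C(5,4) = 5.
Both groups omitted at once is impossible, so 210 − 10 = 200.

200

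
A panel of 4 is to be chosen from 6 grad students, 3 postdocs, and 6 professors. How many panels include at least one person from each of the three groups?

648

Total 4-person selections from all 15: C(15,4) = 1365.
Selections missing a whole group: no grad students → C(9,4) = 126; no postdocs → C(12,4) = 495; no professors → C(9,4) = 126.
Add back selections omitting two groups (i.e. drawn from a single group): C(6,4) + C(3,4) + C(6,4) = 30.
By inclusion–exclusion: 1365 − 747 + 30 = 648.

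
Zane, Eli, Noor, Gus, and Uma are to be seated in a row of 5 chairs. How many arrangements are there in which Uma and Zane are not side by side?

72

Of the 5! = 120 arrangements, those with Uma and Zane adjacent number 2 × 4! = 48 (treat the pair as a block with 2 internal orders).
Complementary counting: 120 − 48 = 72.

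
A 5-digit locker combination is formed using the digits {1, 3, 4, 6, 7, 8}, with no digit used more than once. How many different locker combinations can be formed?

720

Choose and order 5 of the 6 symbols: the first digit has 6 options, the next 5, and so on down to 2.
That product is 6 × 5 × 4 × 3 × 2 = 720.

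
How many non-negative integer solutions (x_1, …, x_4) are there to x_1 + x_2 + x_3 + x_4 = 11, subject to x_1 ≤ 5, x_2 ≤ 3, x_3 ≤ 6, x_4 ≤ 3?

63

By stars and bars, unrestricted non-negative solutions to x_1+…+x_4 = 11 number C(11+3,3) = 364.
Subtract solutions that violate a single cap (substitute x_i' = x_i − (cap_i+1)): x_1 ≥ 6 gives C(8,3) = 56; x_2 ≥ 4 gives C(10,3) = 120; x_3 ≥ 7 gives C(7,3) = 35; x_4 ≥ 4 gives C(10,3) = 120. Together 331.
Add back pairs where two caps are both exceeded: 4 + 0 + 4 + 1 + 20 + 1 = 30.
By inclusion–exclusion the count is 364 − 331 + 30 = 63.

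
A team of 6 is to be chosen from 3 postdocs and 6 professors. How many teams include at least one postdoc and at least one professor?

With no constraint there are C(9,6) = 84 possible selections.
Subtract selections that omit an entire group: no postdocs → C(6,6) = 1; no professors → C(3,6) = 0.
Both groups omitted at once is impossible, so 84 − 1 = 83.

83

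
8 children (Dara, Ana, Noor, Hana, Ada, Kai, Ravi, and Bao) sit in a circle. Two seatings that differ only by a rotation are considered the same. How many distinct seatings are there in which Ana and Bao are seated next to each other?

Treat {Ana, Bao} as one unit (2 internal orders) and seat the resulting 7 units around the table: (6)! circular arrangements.
So 2 × (6)! = 2 × 720 = 1440.

1440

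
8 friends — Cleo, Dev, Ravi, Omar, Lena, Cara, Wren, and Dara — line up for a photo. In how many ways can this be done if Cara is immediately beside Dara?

Place the 6 others and the Cara-Dara pair as 7 objects in a line; the pair has 2 internal arrangements.
So the count is 2·(7)! = 10080.

10080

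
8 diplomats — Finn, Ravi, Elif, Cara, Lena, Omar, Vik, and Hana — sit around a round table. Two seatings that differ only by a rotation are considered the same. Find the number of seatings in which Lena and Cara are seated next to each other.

1440

Glue Lena and Cara into a block (2 internal orders). Seating 7 units around a circle gives (6)! arrangements.
So 2 × (6)! = 2 × 720 = 1440.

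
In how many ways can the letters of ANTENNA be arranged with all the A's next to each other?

120

Treat the 2 copies of A as a single block. The multiset to arrange is then {AA, E, N, N, N, T}, 6 items in all.
That gives (6)!/(3!) = 120 arrangements.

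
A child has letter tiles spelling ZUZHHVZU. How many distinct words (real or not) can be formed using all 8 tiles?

The 8 letters of ZUZHHVZU have repeats: H appearing twice, U appearing twice, and Z appearing 3 times.
The number of distinct arrangements is 8!/(3!·2!·2!) = 40320/24 = 1680.

1680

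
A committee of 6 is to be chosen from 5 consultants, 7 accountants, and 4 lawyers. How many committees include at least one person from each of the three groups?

With no constraint there are C(16,6) = 8008 possible selections.
Subtract selections that omit an entire group: no consultants → C(11,6) = 462; no accountants → C(9,6) = 84; no lawyers → C(12,6) = 924.
Add back selections omitting two groups (i.e. drawn from a single group): C(5,6) + C(7,6) + C(4,6) = 7.
By inclusion–exclusion: 8008 − 1470 + 7 = 6545.

6545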